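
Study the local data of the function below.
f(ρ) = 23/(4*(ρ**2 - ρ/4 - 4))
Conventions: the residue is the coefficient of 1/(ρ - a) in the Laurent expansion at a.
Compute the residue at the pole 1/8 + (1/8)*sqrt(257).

The residue is (23/257)*sqrt(257).

The factor ρ**2 - ρ/4 - 4 splits as (ρ - a)(ρ - a') with a = 1/8 + (1/8)*sqrt(257), a' = 1/8 - (1/8)*sqrt(257). At the order-1 pole a set g(ρ) = (ρ - a)*f(ρ) = [23/4] / (ρ - a').
Simple pole: residue = g(a) at a = 1/8 + (1/8)*sqrt(257), which is (23/257)*sqrt(257).


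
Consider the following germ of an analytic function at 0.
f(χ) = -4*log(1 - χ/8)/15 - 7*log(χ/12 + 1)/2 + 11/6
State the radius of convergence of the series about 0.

The radius of convergence is 8.

Branch term (-7/2)*log(1 - χ/(-12)): its argument vanishes at χ = -12, a logarithmic branch point, modulus 12.
Branch term (-4/15)*log(1 - χ/(8)): its argument vanishes at χ = 8, a logarithmic branch point, modulus 8.
The radius of convergence is the smallest modulus among the singular points: 8.


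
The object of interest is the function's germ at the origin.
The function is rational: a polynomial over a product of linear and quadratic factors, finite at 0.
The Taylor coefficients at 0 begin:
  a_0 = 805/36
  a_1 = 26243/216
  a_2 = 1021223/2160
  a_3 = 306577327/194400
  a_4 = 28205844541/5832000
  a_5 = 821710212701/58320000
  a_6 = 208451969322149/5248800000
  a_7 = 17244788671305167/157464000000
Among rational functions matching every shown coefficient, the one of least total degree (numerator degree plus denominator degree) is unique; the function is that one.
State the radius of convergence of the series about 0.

The radius of convergence is -3/4 + (1/28)*sqrt(1001).

No rational of total degree below 4 reproduces all 8 coefficients; solving the [0/4] Pade equations on them gives f(j) = -23/(4*(j - 3/5)**2*(j**2 + 3*j/2 - 5/7)), whose expansion matches every shown term.
Denominator factor (j**2 + 3*j/2 - 5/7): discriminant 143/28, real irrational roots -3/4 + (1/28)*sqrt(1001) and -3/4 - (1/28)*sqrt(1001); poles of order 1, moduli -3/4 + (1/28)*sqrt(1001) and 3/4 + (1/28)*sqrt(1001).
Denominator factor (j - 3/5)^2: pole of order 2 at 3/5, modulus 3/5.
The radius of convergence is the smallest modulus among the singular points: -3/4 + (1/28)*sqrt(1001).


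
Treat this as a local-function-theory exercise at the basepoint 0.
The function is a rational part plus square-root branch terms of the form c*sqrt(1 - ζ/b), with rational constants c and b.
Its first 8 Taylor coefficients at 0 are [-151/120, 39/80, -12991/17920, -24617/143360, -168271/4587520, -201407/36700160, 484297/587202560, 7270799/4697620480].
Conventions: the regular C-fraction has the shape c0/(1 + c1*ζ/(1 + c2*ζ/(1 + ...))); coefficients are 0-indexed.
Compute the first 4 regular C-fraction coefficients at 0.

Taylor coefficients (read off): a_0 = -151/120, a_1 = 39/80, a_2 = -12991/17920, a_3 = -24617/143360.
c0 = a_0 = -151/120. Peel one level at a time: if S = 1 + c*ζ/S' with S'(0) = 1, then c is the ζ-coefficient of S and S' = c*ζ/(S - 1).
S_1 = c0/f = 1 + (117/302)*ζ + (-4351755/10214848)*ζ^2 + ...; c1 = 117/302.
S_2 = c1*ζ/(S_1 - 1) = 1 + (1450585/1319136)*ζ + (195647845/76317696)*ζ^2 + ...; c2 = 1450585/1319136.
S_3 = c2*ζ/(S_2 - 1) = 1 + (-5908564919/2534462112)*ζ + ...; c3 = -5908564919/2534462112.

The regular C-fraction coefficients are [-151/120, 117/302, 1450585/1319136, -5908564919/2534462112].


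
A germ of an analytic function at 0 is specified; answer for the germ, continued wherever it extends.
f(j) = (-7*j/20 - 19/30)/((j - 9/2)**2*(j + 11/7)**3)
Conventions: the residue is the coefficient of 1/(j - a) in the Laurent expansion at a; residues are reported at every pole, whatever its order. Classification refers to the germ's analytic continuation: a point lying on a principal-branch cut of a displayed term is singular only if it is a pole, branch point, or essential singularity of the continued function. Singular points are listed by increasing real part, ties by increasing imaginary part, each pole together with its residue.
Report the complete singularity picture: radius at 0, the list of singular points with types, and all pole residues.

Denominator factor (j - 9/2)^2: pole of order 2 at 9/2, modulus 9/2.
Denominator factor (j + 11/7)^3: pole of order 3 at -11/7, modulus 11/7.
The radius of convergence is the smallest modulus among the singular points: 11/7.
At the order-3 pole -11/7 set g(j) = (j - (-11/7))^3*f(j) = (-7*j/20 - 19/30)/(j - 9/2)**2.
Order-3 pole: residue = g''(a)/2; g''(-11/7) = -345744/52200625, so the residue is -172872/52200625.
At the order-2 pole 9/2 set g(j) = (j - (9/2))^2*f(j) = (-7*j/20 - 19/30)/(j + 11/7)**3.
Order-2 pole: residue = g'(a); g'(9/2) = 172872/52200625, so the residue is 172872/52200625.
List the singular points by increasing real part (a conjugate pair: the negative imaginary part first).

Radius of convergence at 0: 11/7.
At -11/7: a pole of order 3; residue -172872/52200625.
At 9/2: a pole of order 2; residue 172872/52200625.


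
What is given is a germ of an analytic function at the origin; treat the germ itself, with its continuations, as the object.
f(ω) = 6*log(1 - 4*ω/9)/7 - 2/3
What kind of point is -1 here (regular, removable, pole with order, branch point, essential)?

There is no denominator, hence no pole anywhere.
Branch term log(1 - ω/(9/4)): argument at -1 is 13/9, nonzero, so -1 is not its branch point (a point on a principal cut is still regular for the continued germ).
So the germ continues analytically to -1.

The point is a regular point.


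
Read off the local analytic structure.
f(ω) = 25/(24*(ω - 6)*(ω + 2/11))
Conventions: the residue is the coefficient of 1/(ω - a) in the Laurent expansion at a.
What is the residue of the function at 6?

The residue is 275/1632.

At the order-1 pole 6 set g(ω) = (ω - (6))*f(ω) = 25/(24*(ω + 2/11)).
Simple pole: residue = g(a) at a = 6, which is 275/1632.


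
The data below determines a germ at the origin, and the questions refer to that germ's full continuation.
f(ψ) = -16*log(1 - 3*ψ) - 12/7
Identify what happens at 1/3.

The term (-16)*log(1 - ψ/(1/3)) has argument 1 - 1/3/(1/3) = 0 at 1/3: a logarithmic (infinitely-sheeted) branch point; the remaining terms are analytic or single-valued there.

The point is a logarithmic branch point.


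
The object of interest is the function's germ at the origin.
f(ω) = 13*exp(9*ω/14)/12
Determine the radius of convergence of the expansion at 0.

The factor exp(9*ω/14) is entire and contributes no finite singular point.
The polynomial part has no poles.
No finite singular points: the Taylor series at 0 converges everywhere.

The radius of convergence is infinite.


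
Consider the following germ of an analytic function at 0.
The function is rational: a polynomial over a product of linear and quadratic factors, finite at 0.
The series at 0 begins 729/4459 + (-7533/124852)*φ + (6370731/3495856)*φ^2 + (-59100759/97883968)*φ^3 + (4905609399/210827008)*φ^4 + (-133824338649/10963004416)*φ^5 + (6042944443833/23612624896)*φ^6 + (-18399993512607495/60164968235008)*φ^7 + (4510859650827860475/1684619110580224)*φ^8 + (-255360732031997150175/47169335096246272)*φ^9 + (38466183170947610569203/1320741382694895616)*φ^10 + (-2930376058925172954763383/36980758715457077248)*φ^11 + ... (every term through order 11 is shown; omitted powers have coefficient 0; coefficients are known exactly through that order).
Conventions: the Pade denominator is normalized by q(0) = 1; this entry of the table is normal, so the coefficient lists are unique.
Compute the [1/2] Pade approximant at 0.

Taylor coefficients needed (read off): a_0 = 729/4459, a_1 = -7533/124852, a_2 = 6370731/3495856, a_3 = -59100759/97883968.
Write the denominator as Q(φ) = 1 + q1*φ + q2*φ^2. Requiring Q*f - P = O(φ^4) with deg P <= 1 kills the coefficients of φ^2..φ^3 in Q*f:
  φ^2: a_2 + q1*a_1 + q2*a_0 = 0, i.e. 6370731/3495856 + (-7533/124852)*q1 + (729/4459)*q2 = 0.
  φ^3: a_3 + q1*a_2 + q2*a_1 = 0, i.e. -59100759/97883968 + (6370731/3495856)*q1 + (-7533/124852)*q2 = 0.
Solving this linear system: q1 = -10386/271915, q2 = -339895743/30454480.
The numerator is Q*f truncated at degree 1: P0 = a_0 = 729/4459; P1 = a_1 + q1*a_0 = -322904961/4849875940.

The Pade approximant has numerator coefficients [729/4459, -322904961/4849875940]; denominator coefficients [1, -10386/271915, -339895743/30454480].


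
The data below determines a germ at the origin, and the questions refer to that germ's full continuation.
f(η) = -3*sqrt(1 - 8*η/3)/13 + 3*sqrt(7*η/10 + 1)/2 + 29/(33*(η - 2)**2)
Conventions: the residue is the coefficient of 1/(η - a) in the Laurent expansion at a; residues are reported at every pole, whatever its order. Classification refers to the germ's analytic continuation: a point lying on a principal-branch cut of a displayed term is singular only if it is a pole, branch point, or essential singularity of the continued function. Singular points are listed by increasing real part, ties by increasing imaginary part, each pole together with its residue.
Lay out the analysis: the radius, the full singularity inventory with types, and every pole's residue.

Denominator factor (η - 2)^2: pole of order 2 at 2, modulus 2.
Branch term (-3/13)*sqrt(1 - η/(3/8)): its argument vanishes at η = 3/8, a square-root branch point, modulus 3/8.
Branch term (3/2)*sqrt(1 - η/(-10/7)): its argument vanishes at η = -10/7, a square-root branch point, modulus 10/7.
The radius of convergence is the smallest modulus among the singular points: 3/8.
The branch terms are analytic at 2 and contribute nothing to the residue; only the rational part matters.
At the order-2 pole 2 set g(η) = (η - (2))^2*(rational part) = 29/33.
Order-2 pole: residue = g'(a); g'(2) = 0, so the residue is 0.
List the singular points by increasing real part (a conjugate pair: the negative imaginary part first).

Radius of convergence at 0: 3/8.
At -10/7: an algebraic (square-root) branch point.
At 3/8: an algebraic (square-root) branch point.
At 2: a pole of order 2; residue 0.


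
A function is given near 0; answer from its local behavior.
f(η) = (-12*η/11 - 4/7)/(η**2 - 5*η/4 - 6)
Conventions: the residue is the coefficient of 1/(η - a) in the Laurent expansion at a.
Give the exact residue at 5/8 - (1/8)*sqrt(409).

The factor η**2 - 5*η/4 - 6 splits as (η - a)(η - a') with a = 5/8 - (1/8)*sqrt(409), a' = 5/8 + (1/8)*sqrt(409). At the order-1 pole a set g(η) = (η - a)*f(η) = [-12*η/11 - 4/7] / (η - a').
Simple pole: residue = g(a) at a = 5/8 - (1/8)*sqrt(409), which is -6/11 + (386/31493)*sqrt(409).

The residue is -6/11 + (386/31493)*sqrt(409).


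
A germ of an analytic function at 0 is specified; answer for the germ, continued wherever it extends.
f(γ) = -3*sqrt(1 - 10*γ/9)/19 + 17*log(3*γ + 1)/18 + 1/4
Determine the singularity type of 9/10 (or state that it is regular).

The point is an algebraic (square-root) branch point.

The term (-3/19)*sqrt(1 - γ/(9/10)) has argument 1 - 9/10/(9/10) = 0 at 9/10: a square-root (algebraic, two-sheeted) branch point; the remaining terms are analytic or single-valued there.


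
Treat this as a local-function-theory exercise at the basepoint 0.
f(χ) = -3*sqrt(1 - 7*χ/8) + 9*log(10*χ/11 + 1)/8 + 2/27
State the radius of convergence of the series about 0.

Branch term (9/8)*log(1 - χ/(-11/10)): its argument vanishes at χ = -11/10, a logarithmic branch point, modulus 11/10.
Branch term (-3)*sqrt(1 - χ/(8/7)): its argument vanishes at χ = 8/7, a square-root branch point, modulus 8/7.
The radius of convergence is the smallest modulus among the singular points: 11/10.

The radius of convergence is 11/10.


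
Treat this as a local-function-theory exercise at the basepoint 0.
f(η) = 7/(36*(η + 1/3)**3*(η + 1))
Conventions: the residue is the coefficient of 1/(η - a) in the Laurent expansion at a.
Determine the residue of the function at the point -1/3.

The residue is 21/32.

At the order-3 pole -1/3 set g(η) = (η - (-1/3))^3*f(η) = 7/(36*(η + 1)).
Order-3 pole: residue = g''(a)/2; g''(-1/3) = 21/16, so the residue is 21/32.


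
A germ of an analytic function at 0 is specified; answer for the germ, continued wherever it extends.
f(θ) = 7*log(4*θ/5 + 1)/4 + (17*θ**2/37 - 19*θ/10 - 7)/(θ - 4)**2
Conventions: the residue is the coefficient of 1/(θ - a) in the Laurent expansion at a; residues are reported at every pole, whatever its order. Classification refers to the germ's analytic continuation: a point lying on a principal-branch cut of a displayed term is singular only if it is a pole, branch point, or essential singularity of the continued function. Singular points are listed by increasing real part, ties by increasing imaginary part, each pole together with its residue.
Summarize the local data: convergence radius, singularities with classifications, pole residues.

Radius of convergence at 0: 5/4.
At -5/4: a logarithmic branch point.
At 4: a pole of order 2; residue 657/370.

Denominator factor (θ - 4)^2: pole of order 2 at 4, modulus 4.
Branch term (7/4)*log(1 - θ/(-5/4)): its argument vanishes at θ = -5/4, a logarithmic branch point, modulus 5/4.
The radius of convergence is the smallest modulus among the singular points: 5/4.
The branch term is analytic at 4 and contributes nothing to the residue; only the rational part matters.
At the order-2 pole 4 set g(θ) = (θ - (4))^2*(rational part) = 17*θ**2/37 - 19*θ/10 - 7.
Order-2 pole: residue = g'(a); g'(4) = 657/370, so the residue is 657/370.
List the singular points by increasing real part (a conjugate pair: the negative imaginary part first).


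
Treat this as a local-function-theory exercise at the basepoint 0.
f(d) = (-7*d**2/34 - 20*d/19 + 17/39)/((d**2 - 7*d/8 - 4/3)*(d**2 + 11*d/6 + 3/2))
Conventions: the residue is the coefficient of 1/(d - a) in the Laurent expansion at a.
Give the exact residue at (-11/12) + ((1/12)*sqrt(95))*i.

The factor d**2 + 11*d/6 + 3/2 splits as (d - a)(d - a') with a = (-11/12) + ((1/12)*sqrt(95))*i, a' = (-11/12) - ((1/12)*sqrt(95))*i. At the order-1 pole a set g(d) = (d - a)*f(d) = [(-7*d**2/34 - 20*d/19 + 17/39)/(d**2 - 7*d/8 - 4/3)] / (d - a').
Simple pole: residue = g(a) at a = (-11/12) + ((1/12)*sqrt(95))*i, which is (2193486/5539127) - ((63401022/6840821845)*sqrt(95))*i.

The residue is (2193486/5539127) - ((63401022/6840821845)*sqrt(95))*i.


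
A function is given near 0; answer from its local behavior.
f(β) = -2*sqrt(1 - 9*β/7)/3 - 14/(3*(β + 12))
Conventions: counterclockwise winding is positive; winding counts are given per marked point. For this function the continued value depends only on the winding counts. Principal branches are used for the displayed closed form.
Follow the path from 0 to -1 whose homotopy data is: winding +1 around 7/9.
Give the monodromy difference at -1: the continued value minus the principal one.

The rational part is single-valued and drops out of the difference; each branch term changes only by its own monodromy.
(-2/3)*sqrt(1 - β/(7/9)): winding +1 is odd, the square root flips sign, contributing -2*(-2/3)*sqrt(1 - (-1)/(7/9)) = -2*(-2/3)*sqrt(16/7) = (16/21)*sqrt(7).
Summing the contributions at β = -1 gives (16/21)*sqrt(7).

Continued minus principal equals (16/21)*sqrt(7).


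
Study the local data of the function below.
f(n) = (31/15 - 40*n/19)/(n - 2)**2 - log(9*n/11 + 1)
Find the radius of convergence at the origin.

The radius of convergence is 11/9.

Denominator factor (n - 2)^2: pole of order 2 at 2, modulus 2.
Branch term (-1)*log(1 - n/(-11/9)): its argument vanishes at n = -11/9, a logarithmic branch point, modulus 11/9.
The radius of convergence is the smallest modulus among the singular points: 11/9.


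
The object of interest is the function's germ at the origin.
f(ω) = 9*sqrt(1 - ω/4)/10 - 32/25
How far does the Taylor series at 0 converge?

Branch term (9/10)*sqrt(1 - ω/(4)): its argument vanishes at ω = 4, a square-root branch point, modulus 4.
The radius of convergence is the smallest modulus among the singular points: 4.

The radius of convergence is 4.


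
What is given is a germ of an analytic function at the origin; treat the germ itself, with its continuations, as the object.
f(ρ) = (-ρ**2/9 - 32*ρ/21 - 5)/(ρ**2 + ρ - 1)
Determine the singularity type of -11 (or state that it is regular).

Denominator factors: ρ**2 + ρ - 1 = 109 at ρ = -11 — none vanishes.
So the germ continues analytically to -11.

The point is a regular point.


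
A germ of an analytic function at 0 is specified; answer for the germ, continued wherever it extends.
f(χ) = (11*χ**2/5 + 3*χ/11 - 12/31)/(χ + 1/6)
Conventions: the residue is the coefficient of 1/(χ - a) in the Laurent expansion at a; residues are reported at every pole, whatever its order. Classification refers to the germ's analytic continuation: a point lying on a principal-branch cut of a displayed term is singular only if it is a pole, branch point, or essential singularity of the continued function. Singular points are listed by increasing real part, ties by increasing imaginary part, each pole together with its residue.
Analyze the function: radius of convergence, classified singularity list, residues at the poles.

Radius of convergence at 0: 1/6.
At -1/6: a pole of order 1; residue -22799/61380.

Denominator factor (χ + 1/6): pole of order 1 at -1/6, modulus 1/6.
The radius of convergence is the smallest modulus among the singular points: 1/6.
At the order-1 pole -1/6 set g(χ) = (χ - (-1/6))*f(χ) = 11*χ**2/5 + 3*χ/11 - 12/31.
Simple pole: residue = g(a) at a = -1/6, which is -22799/61380.


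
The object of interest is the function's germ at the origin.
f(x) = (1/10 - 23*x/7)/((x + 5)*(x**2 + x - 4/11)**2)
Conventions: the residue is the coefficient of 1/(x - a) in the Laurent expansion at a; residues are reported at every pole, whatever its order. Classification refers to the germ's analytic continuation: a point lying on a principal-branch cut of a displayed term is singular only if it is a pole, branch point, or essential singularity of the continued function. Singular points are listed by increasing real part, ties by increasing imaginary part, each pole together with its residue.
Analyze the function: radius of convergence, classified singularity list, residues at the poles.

Denominator factor (x + 5): pole of order 1 at -5, modulus 5.
Denominator factor (x**2 + x - 4/11)^2: discriminant 27/11, real irrational roots -1/2 + (3/22)*sqrt(33) and -1/2 - (3/22)*sqrt(33); poles of order 2, moduli -1/2 + (3/22)*sqrt(33) and 1/2 + (3/22)*sqrt(33).
The radius of convergence is the smallest modulus among the singular points: -1/2 + (3/22)*sqrt(33).
At the order-1 pole -5 set g(x) = (x - (-5))*f(x) = (1/10 - 23*x/7)/(x**2 + x - 4/11)**2.
Simple pole: residue = g(a) at a = -5, which is 139997/3265920.
The factor x**2 + x - 4/11 splits as (x - a)(x - a') with a = -1/2 - (3/22)*sqrt(33), a' = -1/2 + (3/22)*sqrt(33). At the order-2 pole a set g(x) = (x - a)^2*f(x) = [(1/10 - 23*x/7)/(x + 5)] / (x - a')^2.
Order-2 pole: residue = g'(a); g'(-1/2 - (3/22)*sqrt(33)) = -139997/6531840 + (3487/145152)*sqrt(33), so the residue is -139997/6531840 + (3487/145152)*sqrt(33).
The factor x**2 + x - 4/11 splits as (x - a)(x - a') with a = -1/2 + (3/22)*sqrt(33), a' = -1/2 - (3/22)*sqrt(33). At the order-2 pole a set g(x) = (x - a)^2*f(x) = [(1/10 - 23*x/7)/(x + 5)] / (x - a')^2.
Order-2 pole: residue = g'(a); g'(-1/2 + (3/22)*sqrt(33)) = -139997/6531840 - (3487/145152)*sqrt(33), so the residue is -139997/6531840 - (3487/145152)*sqrt(33).
List the singular points by increasing real part (a conjugate pair: the negative imaginary part first).

Radius of convergence at 0: -1/2 + (3/22)*sqrt(33).
At -5: a pole of order 1; residue 139997/3265920.
At -1/2 - (3/22)*sqrt(33): a pole of order 2; residue -139997/6531840 + (3487/145152)*sqrt(33).
At -1/2 + (3/22)*sqrt(33): a pole of order 2; residue -139997/6531840 - (3487/145152)*sqrt(33).


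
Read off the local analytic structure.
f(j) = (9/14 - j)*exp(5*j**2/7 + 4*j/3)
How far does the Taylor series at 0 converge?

The radius of convergence is infinite.

The factor exp(5*j**2/7 + 4*j/3) is entire and contributes no finite singular point.
The polynomial part has no poles.
No finite singular points: the Taylor series at 0 converges everywhere.


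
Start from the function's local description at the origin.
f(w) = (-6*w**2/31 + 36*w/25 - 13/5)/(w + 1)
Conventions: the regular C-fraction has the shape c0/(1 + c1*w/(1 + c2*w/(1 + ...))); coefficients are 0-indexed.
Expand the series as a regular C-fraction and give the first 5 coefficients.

Taylor coefficients (expand at 0): a_0 = -13/5, a_1 = 101/25, a_2 = -3281/775, a_3 = 3281/775, a_4 = -3281/775.
c0 = a_0 = -13/5. Peel one level at a time: if S = 1 + c*w/S' with S'(0) = 1, then c is the w-coefficient of S and S' = c*w/(S - 1).
S_1 = c0/f = 1 + (101/65)*w + (102966/130975)*w^2 + ...; c1 = 101/65.
S_2 = c1*w/(S_1 - 1) = 1 + (-102966/203515)*w + (492150/9803161)*w^2 + ...; c2 = -102966/203515.
S_3 = c2*w/(S_2 - 1) = 1 + (5331625/53731091)*w + (133290625/9129497551)*w^2 + ...; c3 = 5331625/53731091.
S_4 = c3*w/(S_3 - 1) = 1 + (-2525/17161)*w + ...; c4 = -2525/17161.

The regular C-fraction coefficients are [-13/5, 101/65, -102966/203515, 5331625/53731091, -2525/17161].


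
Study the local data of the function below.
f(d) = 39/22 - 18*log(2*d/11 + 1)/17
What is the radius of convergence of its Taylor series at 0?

Branch term (-18/17)*log(1 - d/(-11/2)): its argument vanishes at d = -11/2, a logarithmic branch point, modulus 11/2.
The radius of convergence is the smallest modulus among the singular points: 11/2.

The radius of convergence is 11/2.


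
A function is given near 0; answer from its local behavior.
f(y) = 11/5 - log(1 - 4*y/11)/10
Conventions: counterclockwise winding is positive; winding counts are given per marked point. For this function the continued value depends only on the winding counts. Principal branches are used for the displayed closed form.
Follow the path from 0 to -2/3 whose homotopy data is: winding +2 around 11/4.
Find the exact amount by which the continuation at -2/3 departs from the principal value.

Continued minus principal equals -(2/5)*pi*i.

The rational part is single-valued and drops out of the difference; each branch term changes only by its own monodromy.
(-1/10)*log(1 - y/(11/4)): each positive loop around 11/4 adds 2*pi*i to the log, so winding +2 contributes (-1/10)*(2)*2*pi*i = -(2/5)*pi*i.
Summing the contributions at y = -2/3 gives -(2/5)*pi*i.


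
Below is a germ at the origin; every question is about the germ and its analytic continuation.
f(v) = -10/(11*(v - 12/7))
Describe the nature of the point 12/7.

The point is a pole of order 1.

The denominator factor v - 12/7 vanishes at 12/7 and appears to the power 1; the numerator there equals -10/11, nonzero, and no other factor vanishes.
Hence a pole whose order is the multiplicity, 1.


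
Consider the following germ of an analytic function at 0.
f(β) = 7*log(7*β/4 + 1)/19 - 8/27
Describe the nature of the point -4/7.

The term (7/19)*log(1 - β/(-4/7)) has argument 1 - -4/7/(-4/7) = 0 at -4/7: a logarithmic (infinitely-sheeted) branch point; the remaining terms are analytic or single-valued there.

The point is a logarithmic branch point.


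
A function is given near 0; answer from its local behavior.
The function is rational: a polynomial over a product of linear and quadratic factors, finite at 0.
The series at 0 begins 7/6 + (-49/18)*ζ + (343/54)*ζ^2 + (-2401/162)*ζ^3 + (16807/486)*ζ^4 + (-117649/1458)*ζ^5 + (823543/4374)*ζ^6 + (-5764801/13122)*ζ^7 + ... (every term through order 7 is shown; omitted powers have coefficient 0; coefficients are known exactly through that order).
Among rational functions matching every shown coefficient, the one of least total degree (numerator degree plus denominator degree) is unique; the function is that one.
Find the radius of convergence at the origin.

No rational of total degree below 1 reproduces all 8 coefficients; solving the [0/1] Pade equations on them gives f(ζ) = 1/(2*(ζ + 3/7)), whose expansion matches every shown term.
Denominator factor (ζ + 3/7): pole of order 1 at -3/7, modulus 3/7.
The radius of convergence is the smallest modulus among the singular points: 3/7.

The radius of convergence is 3/7.


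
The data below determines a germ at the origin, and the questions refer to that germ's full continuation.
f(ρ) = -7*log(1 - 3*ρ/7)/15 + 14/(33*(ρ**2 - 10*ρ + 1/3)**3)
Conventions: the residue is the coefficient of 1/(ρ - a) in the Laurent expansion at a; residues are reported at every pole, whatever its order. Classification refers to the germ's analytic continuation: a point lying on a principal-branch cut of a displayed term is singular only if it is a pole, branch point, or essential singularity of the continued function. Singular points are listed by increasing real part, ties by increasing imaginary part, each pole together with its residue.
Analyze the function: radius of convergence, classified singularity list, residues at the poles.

Radius of convergence at 0: 5 - (1/3)*sqrt(222).
At 5 - (1/3)*sqrt(222): a pole of order 3; residue -(63/35659712)*sqrt(222).
At 7/3: a logarithmic branch point.
At 5 + (1/3)*sqrt(222): a pole of order 3; residue (63/35659712)*sqrt(222).

Denominator factor (ρ**2 - 10*ρ + 1/3)^3: discriminant 296/3, real irrational roots 5 + (1/3)*sqrt(222) and 5 - (1/3)*sqrt(222); poles of order 3, moduli 5 + (1/3)*sqrt(222) and 5 - (1/3)*sqrt(222).
Branch term (-7/15)*log(1 - ρ/(7/3)): its argument vanishes at ρ = 7/3, a logarithmic branch point, modulus 7/3.
The radius of convergence is the smallest modulus among the singular points: 5 - (1/3)*sqrt(222).
The branch term is analytic at 5 - (1/3)*sqrt(222) and contributes nothing to the residue; only the rational part matters.
The factor ρ**2 - 10*ρ + 1/3 splits as (ρ - a)(ρ - a') with a = 5 - (1/3)*sqrt(222), a' = 5 + (1/3)*sqrt(222). At the order-3 pole a set g(ρ) = (ρ - a)^3*(rational part) = [14/33] / (ρ - a')^3.
Order-3 pole: residue = g''(a)/2; g''(5 - (1/3)*sqrt(222)) = -(63/17829856)*sqrt(222), so the residue is -(63/35659712)*sqrt(222).
The branch term is analytic at 5 + (1/3)*sqrt(222) and contributes nothing to the residue; only the rational part matters.
The factor ρ**2 - 10*ρ + 1/3 splits as (ρ - a)(ρ - a') with a = 5 + (1/3)*sqrt(222), a' = 5 - (1/3)*sqrt(222). At the order-3 pole a set g(ρ) = (ρ - a)^3*(rational part) = [14/33] / (ρ - a')^3.
Order-3 pole: residue = g''(a)/2; g''(5 + (1/3)*sqrt(222)) = (63/17829856)*sqrt(222), so the residue is (63/35659712)*sqrt(222).
List the singular points by increasing real part (a conjugate pair: the negative imaginary part first).


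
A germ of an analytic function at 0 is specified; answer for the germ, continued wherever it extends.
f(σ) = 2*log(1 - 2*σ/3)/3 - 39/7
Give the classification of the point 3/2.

The point is a logarithmic branch point.

The term (2/3)*log(1 - σ/(3/2)) has argument 1 - 3/2/(3/2) = 0 at 3/2: a logarithmic (infinitely-sheeted) branch point; the remaining terms are analytic or single-valued there.


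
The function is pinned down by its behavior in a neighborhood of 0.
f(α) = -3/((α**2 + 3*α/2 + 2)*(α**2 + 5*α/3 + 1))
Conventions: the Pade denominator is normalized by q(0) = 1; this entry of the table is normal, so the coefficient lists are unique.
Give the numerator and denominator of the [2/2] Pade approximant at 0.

The Pade approximant has numerator coefficients [-3/2, 1359/1076, -489/1076]; denominator coefficients [1, 5083/3228, 2191/2152].

Taylor coefficients needed (expand at 0): a_0 = -3/2, a_1 = 29/8, a_2 = -445/96, a_3 = 4157/1152, a_4 = -13309/13824.
Write the denominator as Q(α) = 1 + q1*α + q2*α^2. Requiring Q*f - P = O(α^5) with deg P <= 2 kills the coefficients of α^3..α^4 in Q*f:
  α^3: a_3 + q1*a_2 + q2*a_1 = 0, i.e. 4157/1152 + (-445/96)*q1 + (29/8)*q2 = 0.
  α^4: a_4 + q1*a_3 + q2*a_2 = 0, i.e. -13309/13824 + (4157/1152)*q1 + (-445/96)*q2 = 0.
Solving this linear system: q1 = 5083/3228, q2 = 2191/2152.
The numerator is Q*f truncated at degree 2: P0 = a_0 = -3/2; P1 = a_1 + q1*a_0 = 1359/1076; P2 = a_2 + q1*a_1 + q2*a_0 = -489/1076.


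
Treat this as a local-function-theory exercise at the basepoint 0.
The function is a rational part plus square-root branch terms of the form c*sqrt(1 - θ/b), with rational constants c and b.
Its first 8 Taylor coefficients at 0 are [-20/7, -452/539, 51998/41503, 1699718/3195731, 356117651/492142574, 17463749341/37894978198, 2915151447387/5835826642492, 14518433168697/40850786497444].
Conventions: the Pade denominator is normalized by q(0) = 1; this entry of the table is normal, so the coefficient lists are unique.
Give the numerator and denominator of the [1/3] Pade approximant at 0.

Taylor coefficients needed (read off): a_0 = -20/7, a_1 = -452/539, a_2 = 51998/41503, a_3 = 1699718/3195731, a_4 = 356117651/492142574.
Write the denominator as Q(θ) = 1 + q1*θ + q2*θ^2 + q3*θ^3. Requiring Q*f - P = O(θ^5) with deg P <= 1 kills the coefficients of θ^2..θ^4 in Q*f:
  θ^2: a_2 + q1*a_1 + q2*a_0 = 0, i.e. 51998/41503 + (-452/539)*q1 + (-20/7)*q2 = 0.
  θ^3: a_3 + q1*a_2 + q2*a_1 + q3*a_0 = 0, i.e. 1699718/3195731 + (51998/41503)*q1 + (-452/539)*q2 + (-20/7)*q3 = 0.
  θ^4: a_4 + q1*a_3 + q2*a_2 + q3*a_1 = 0, i.e. 356117651/492142574 + (1699718/3195731)*q1 + (51998/41503)*q2 + (-452/539)*q3 = 0.
Solving this linear system: q1 = 43934883/9893884, q2 = -658862005/761829068, q3 = 3637314075/1523658136.
The numerator is Q*f truncated at degree 1: P0 = a_0 = -20/7; P1 = a_1 + q1*a_0 = -234194011/17314297.

The Pade approximant has numerator coefficients [-20/7, -234194011/17314297]; denominator coefficients [1, 43934883/9893884, -658862005/761829068, 3637314075/1523658136].


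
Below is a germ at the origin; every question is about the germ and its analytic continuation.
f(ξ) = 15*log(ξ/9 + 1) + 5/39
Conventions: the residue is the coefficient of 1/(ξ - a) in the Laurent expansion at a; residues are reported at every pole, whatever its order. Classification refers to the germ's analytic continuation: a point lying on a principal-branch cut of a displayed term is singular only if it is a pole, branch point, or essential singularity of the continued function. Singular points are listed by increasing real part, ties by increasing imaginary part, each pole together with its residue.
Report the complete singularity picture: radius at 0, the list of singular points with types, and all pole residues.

Radius of convergence at 0: 9.
At -9: a logarithmic branch point.

Branch term (15)*log(1 - ξ/(-9)): its argument vanishes at ξ = -9, a logarithmic branch point, modulus 9.
The radius of convergence is the smallest modulus among the singular points: 9.


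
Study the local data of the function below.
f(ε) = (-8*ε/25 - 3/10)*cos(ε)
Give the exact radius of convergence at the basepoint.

The factor cos(ε) is entire and contributes no finite singular point.
The polynomial part has no poles.
No finite singular points: the Taylor series at 0 converges everywhere.

The radius of convergence is infinite.


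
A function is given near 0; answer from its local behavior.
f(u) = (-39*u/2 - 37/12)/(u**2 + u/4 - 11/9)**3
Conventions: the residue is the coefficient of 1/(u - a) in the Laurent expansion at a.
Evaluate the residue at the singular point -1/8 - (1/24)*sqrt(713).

The factor u**2 + u/4 - 11/9 splits as (u - a)(u - a') with a = -1/8 - (1/24)*sqrt(713), a' = -1/8 + (1/24)*sqrt(713). At the order-3 pole a set g(u) = (u - a)^3*f(u) = [-39*u/2 - 37/12] / (u - a')^3.
Order-3 pole: residue = g''(a)/2; g''(-1/8 - (1/24)*sqrt(713)) = (62208/11692487)*sqrt(713), so the residue is (31104/11692487)*sqrt(713).

The residue is (31104/11692487)*sqrt(713).


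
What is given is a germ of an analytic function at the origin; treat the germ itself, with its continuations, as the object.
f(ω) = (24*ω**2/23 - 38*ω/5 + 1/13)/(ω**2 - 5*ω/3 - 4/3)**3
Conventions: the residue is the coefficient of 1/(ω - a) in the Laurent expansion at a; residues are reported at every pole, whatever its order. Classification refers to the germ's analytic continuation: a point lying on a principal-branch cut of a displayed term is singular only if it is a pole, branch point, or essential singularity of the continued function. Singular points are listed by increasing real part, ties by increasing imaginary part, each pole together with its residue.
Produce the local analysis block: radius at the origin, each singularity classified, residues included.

Radius of convergence at 0: -5/6 + (1/6)*sqrt(73).
At 5/6 - (1/6)*sqrt(73): a pole of order 3; residue (2719008/116316083)*sqrt(73).
At 5/6 + (1/6)*sqrt(73): a pole of order 3; residue -(2719008/116316083)*sqrt(73).

Denominator factor (ω**2 - 5*ω/3 - 4/3)^3: discriminant 73/9, real irrational roots 5/6 + (1/6)*sqrt(73) and 5/6 - (1/6)*sqrt(73); poles of order 3, moduli 5/6 + (1/6)*sqrt(73) and -5/6 + (1/6)*sqrt(73).
The radius of convergence is the smallest modulus among the singular points: -5/6 + (1/6)*sqrt(73).
The factor ω**2 - 5*ω/3 - 4/3 splits as (ω - a)(ω - a') with a = 5/6 - (1/6)*sqrt(73), a' = 5/6 + (1/6)*sqrt(73). At the order-3 pole a set g(ω) = (ω - a)^3*f(ω) = [24*ω**2/23 - 38*ω/5 + 1/13] / (ω - a')^3.
Order-3 pole: residue = g''(a)/2; g''(5/6 - (1/6)*sqrt(73)) = (5438016/116316083)*sqrt(73), so the residue is (2719008/116316083)*sqrt(73).
The factor ω**2 - 5*ω/3 - 4/3 splits as (ω - a)(ω - a') with a = 5/6 + (1/6)*sqrt(73), a' = 5/6 - (1/6)*sqrt(73). At the order-3 pole a set g(ω) = (ω - a)^3*f(ω) = [24*ω**2/23 - 38*ω/5 + 1/13] / (ω - a')^3.
Order-3 pole: residue = g''(a)/2; g''(5/6 + (1/6)*sqrt(73)) = -(5438016/116316083)*sqrt(73), so the residue is -(2719008/116316083)*sqrt(73).
List the singular points by increasing real part (a conjugate pair: the negative imaginary part first).


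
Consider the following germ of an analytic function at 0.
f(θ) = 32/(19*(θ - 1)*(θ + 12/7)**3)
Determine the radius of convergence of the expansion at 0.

The radius of convergence is 1.

Denominator factor (θ + 12/7)^3: pole of order 3 at -12/7, modulus 12/7.
Denominator factor (θ - 1): pole of order 1 at 1, modulus 1.
The radius of convergence is the smallest modulus among the singular points: 1.


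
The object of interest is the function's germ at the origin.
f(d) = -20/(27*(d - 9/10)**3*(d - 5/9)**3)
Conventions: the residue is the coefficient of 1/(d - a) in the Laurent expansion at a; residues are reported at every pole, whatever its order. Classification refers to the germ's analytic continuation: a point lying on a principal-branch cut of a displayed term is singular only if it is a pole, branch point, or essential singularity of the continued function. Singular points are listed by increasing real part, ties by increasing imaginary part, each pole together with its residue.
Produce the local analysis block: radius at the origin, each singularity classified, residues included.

Radius of convergence at 0: 5/9.
At 5/9: a pole of order 3; residue 26244000000/28629151.
At 9/10: a pole of order 3; residue -26244000000/28629151.

Denominator factor (d - 5/9)^3: pole of order 3 at 5/9, modulus 5/9.
Denominator factor (d - 9/10)^3: pole of order 3 at 9/10, modulus 9/10.
The radius of convergence is the smallest modulus among the singular points: 5/9.
At the order-3 pole 5/9 set g(d) = (d - (5/9))^3*f(d) = -20/(27*(d - 9/10)**3).
Order-3 pole: residue = g''(a)/2; g''(5/9) = 52488000000/28629151, so the residue is 26244000000/28629151.
At the order-3 pole 9/10 set g(d) = (d - (9/10))^3*f(d) = -20/(27*(d - 5/9)**3).
Order-3 pole: residue = g''(a)/2; g''(9/10) = -52488000000/28629151, so the residue is -26244000000/28629151.
List the singular points by increasing real part (a conjugate pair: the negative imaginary part first).


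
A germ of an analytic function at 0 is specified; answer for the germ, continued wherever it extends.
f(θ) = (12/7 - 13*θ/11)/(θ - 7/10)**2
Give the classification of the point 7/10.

The denominator factor θ - 7/10 vanishes at 7/10 and appears to the power 2; the numerator there equals 683/770, nonzero, and no other factor vanishes.
Hence a pole whose order is the multiplicity, 2.

The point is a pole of order 2.


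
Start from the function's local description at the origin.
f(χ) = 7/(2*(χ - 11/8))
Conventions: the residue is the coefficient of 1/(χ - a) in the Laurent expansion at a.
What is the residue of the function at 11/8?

The residue is 7/2.

At the order-1 pole 11/8 set g(χ) = (χ - (11/8))*f(χ) = 7/2.
Simple pole: residue = g(a) at a = 11/8, which is 7/2.


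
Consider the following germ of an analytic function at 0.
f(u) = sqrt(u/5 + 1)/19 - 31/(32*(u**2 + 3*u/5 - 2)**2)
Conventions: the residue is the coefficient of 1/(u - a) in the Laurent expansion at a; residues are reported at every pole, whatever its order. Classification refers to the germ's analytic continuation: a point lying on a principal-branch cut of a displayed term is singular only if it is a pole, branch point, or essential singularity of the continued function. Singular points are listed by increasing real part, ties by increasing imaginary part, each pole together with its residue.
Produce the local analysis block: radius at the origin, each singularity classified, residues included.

Radius of convergence at 0: -3/10 + (1/10)*sqrt(209).
At -5: an algebraic (square-root) branch point.
At -3/10 - (1/10)*sqrt(209): a pole of order 2; residue -(3875/698896)*sqrt(209).
At -3/10 + (1/10)*sqrt(209): a pole of order 2; residue (3875/698896)*sqrt(209).

Denominator factor (u**2 + 3*u/5 - 2)^2: discriminant 209/25, real irrational roots -3/10 + (1/10)*sqrt(209) and -3/10 - (1/10)*sqrt(209); poles of order 2, moduli -3/10 + (1/10)*sqrt(209) and 3/10 + (1/10)*sqrt(209).
Branch term (1/19)*sqrt(1 - u/(-5)): its argument vanishes at u = -5, a square-root branch point, modulus 5.
The radius of convergence is the smallest modulus among the singular points: -3/10 + (1/10)*sqrt(209).
The branch term is analytic at -3/10 - (1/10)*sqrt(209) and contributes nothing to the residue; only the rational part matters.
The factor u**2 + 3*u/5 - 2 splits as (u - a)(u - a') with a = -3/10 - (1/10)*sqrt(209), a' = -3/10 + (1/10)*sqrt(209). At the order-2 pole a set g(u) = (u - a)^2*(rational part) = [-31/32] / (u - a')^2.
Order-2 pole: residue = g'(a); g'(-3/10 - (1/10)*sqrt(209)) = -(3875/698896)*sqrt(209), so the residue is -(3875/698896)*sqrt(209).
The branch term is analytic at -3/10 + (1/10)*sqrt(209) and contributes nothing to the residue; only the rational part matters.
The factor u**2 + 3*u/5 - 2 splits as (u - a)(u - a') with a = -3/10 + (1/10)*sqrt(209), a' = -3/10 - (1/10)*sqrt(209). At the order-2 pole a set g(u) = (u - a)^2*(rational part) = [-31/32] / (u - a')^2.
Order-2 pole: residue = g'(a); g'(-3/10 + (1/10)*sqrt(209)) = (3875/698896)*sqrt(209), so the residue is (3875/698896)*sqrt(209).
List the singular points by increasing real part (a conjugate pair: the negative imaginary part first).


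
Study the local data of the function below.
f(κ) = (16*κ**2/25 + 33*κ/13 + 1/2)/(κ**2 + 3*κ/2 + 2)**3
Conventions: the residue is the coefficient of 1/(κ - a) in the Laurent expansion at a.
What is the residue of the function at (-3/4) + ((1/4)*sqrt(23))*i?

The factor κ**2 + 3*κ/2 + 2 splits as (κ - a)(κ - a') with a = (-3/4) + ((1/4)*sqrt(23))*i, a' = (-3/4) - ((1/4)*sqrt(23))*i. At the order-3 pole a set g(κ) = (κ - a)^3*f(κ) = [16*κ**2/25 + 33*κ/13 + 1/2] / (κ - a')^3.
Order-3 pole: residue = g''(a)/2; g''((-3/4) + ((1/4)*sqrt(23))*i) = ((160/6877)*sqrt(23))*i, so the residue is ((80/6877)*sqrt(23))*i.

The residue is ((80/6877)*sqrt(23))*i.


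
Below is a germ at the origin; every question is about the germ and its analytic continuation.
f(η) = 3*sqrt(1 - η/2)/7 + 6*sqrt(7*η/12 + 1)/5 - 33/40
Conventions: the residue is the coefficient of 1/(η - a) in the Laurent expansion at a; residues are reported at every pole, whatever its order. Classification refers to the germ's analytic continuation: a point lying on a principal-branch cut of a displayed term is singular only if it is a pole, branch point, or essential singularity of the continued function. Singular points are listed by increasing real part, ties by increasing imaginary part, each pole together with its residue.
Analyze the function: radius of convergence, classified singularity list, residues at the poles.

Branch term (6/5)*sqrt(1 - η/(-12/7)): its argument vanishes at η = -12/7, a square-root branch point, modulus 12/7.
Branch term (3/7)*sqrt(1 - η/(2)): its argument vanishes at η = 2, a square-root branch point, modulus 2.
The radius of convergence is the smallest modulus among the singular points: 12/7.
List the singular points by increasing real part (a conjugate pair: the negative imaginary part first).

Radius of convergence at 0: 12/7.
At -12/7: an algebraic (square-root) branch point.
At 2: an algebraic (square-root) branch point.
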